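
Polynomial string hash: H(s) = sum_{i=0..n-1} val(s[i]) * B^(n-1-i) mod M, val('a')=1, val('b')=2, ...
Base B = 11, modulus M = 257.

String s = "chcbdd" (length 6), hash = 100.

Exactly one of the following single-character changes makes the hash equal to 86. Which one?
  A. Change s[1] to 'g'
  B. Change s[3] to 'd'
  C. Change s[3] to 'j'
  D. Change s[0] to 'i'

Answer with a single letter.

Answer: D

Derivation:
Option A: s[1]='h'->'g', delta=(7-8)*11^4 mod 257 = 8, hash=100+8 mod 257 = 108
Option B: s[3]='b'->'d', delta=(4-2)*11^2 mod 257 = 242, hash=100+242 mod 257 = 85
Option C: s[3]='b'->'j', delta=(10-2)*11^2 mod 257 = 197, hash=100+197 mod 257 = 40
Option D: s[0]='c'->'i', delta=(9-3)*11^5 mod 257 = 243, hash=100+243 mod 257 = 86 <-- target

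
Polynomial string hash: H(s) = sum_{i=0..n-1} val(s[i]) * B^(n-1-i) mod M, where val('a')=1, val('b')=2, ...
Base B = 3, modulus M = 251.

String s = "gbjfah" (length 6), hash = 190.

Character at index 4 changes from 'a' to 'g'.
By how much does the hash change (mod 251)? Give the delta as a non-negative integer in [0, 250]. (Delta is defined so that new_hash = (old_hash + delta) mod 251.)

Answer: 18

Derivation:
Delta formula: (val(new) - val(old)) * B^(n-1-k) mod M
  val('g') - val('a') = 7 - 1 = 6
  B^(n-1-k) = 3^1 mod 251 = 3
  Delta = 6 * 3 mod 251 = 18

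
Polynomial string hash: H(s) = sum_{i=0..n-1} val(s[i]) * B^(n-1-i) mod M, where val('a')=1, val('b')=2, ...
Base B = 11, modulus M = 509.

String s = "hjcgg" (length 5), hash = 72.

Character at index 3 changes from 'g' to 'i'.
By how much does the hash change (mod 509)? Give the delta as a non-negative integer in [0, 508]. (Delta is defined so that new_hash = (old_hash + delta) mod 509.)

Delta formula: (val(new) - val(old)) * B^(n-1-k) mod M
  val('i') - val('g') = 9 - 7 = 2
  B^(n-1-k) = 11^1 mod 509 = 11
  Delta = 2 * 11 mod 509 = 22

Answer: 22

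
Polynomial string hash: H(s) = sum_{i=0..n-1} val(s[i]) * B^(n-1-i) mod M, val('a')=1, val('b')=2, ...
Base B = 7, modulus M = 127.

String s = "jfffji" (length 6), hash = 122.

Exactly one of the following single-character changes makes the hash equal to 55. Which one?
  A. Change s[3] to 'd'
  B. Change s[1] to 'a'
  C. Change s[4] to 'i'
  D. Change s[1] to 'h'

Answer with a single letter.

Answer: B

Derivation:
Option A: s[3]='f'->'d', delta=(4-6)*7^2 mod 127 = 29, hash=122+29 mod 127 = 24
Option B: s[1]='f'->'a', delta=(1-6)*7^4 mod 127 = 60, hash=122+60 mod 127 = 55 <-- target
Option C: s[4]='j'->'i', delta=(9-10)*7^1 mod 127 = 120, hash=122+120 mod 127 = 115
Option D: s[1]='f'->'h', delta=(8-6)*7^4 mod 127 = 103, hash=122+103 mod 127 = 98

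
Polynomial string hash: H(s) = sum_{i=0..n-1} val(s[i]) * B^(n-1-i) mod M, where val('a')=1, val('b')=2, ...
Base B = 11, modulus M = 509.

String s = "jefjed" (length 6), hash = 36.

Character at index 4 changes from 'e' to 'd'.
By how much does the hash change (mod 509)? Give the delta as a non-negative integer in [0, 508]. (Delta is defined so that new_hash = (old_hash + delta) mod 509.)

Answer: 498

Derivation:
Delta formula: (val(new) - val(old)) * B^(n-1-k) mod M
  val('d') - val('e') = 4 - 5 = -1
  B^(n-1-k) = 11^1 mod 509 = 11
  Delta = -1 * 11 mod 509 = 498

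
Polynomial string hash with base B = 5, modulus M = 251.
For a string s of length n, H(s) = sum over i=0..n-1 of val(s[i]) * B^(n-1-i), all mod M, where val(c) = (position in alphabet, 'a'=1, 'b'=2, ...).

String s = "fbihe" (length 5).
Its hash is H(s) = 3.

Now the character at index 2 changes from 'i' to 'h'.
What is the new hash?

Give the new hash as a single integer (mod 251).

Answer: 229

Derivation:
val('i') = 9, val('h') = 8
Position k = 2, exponent = n-1-k = 2
B^2 mod M = 5^2 mod 251 = 25
Delta = (8 - 9) * 25 mod 251 = 226
New hash = (3 + 226) mod 251 = 229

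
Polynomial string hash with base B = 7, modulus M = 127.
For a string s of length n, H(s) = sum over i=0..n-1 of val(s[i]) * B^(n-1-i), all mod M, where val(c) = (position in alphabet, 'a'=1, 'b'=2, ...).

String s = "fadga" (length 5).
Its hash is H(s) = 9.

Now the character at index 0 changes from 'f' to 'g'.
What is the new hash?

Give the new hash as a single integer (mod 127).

val('f') = 6, val('g') = 7
Position k = 0, exponent = n-1-k = 4
B^4 mod M = 7^4 mod 127 = 115
Delta = (7 - 6) * 115 mod 127 = 115
New hash = (9 + 115) mod 127 = 124

Answer: 124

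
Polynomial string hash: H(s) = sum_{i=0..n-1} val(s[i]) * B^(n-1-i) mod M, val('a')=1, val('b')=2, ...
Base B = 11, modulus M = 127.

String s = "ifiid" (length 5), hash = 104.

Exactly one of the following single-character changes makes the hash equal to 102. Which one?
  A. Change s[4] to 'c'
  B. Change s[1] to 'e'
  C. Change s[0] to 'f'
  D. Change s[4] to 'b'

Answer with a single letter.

Option A: s[4]='d'->'c', delta=(3-4)*11^0 mod 127 = 126, hash=104+126 mod 127 = 103
Option B: s[1]='f'->'e', delta=(5-6)*11^3 mod 127 = 66, hash=104+66 mod 127 = 43
Option C: s[0]='i'->'f', delta=(6-9)*11^4 mod 127 = 19, hash=104+19 mod 127 = 123
Option D: s[4]='d'->'b', delta=(2-4)*11^0 mod 127 = 125, hash=104+125 mod 127 = 102 <-- target

Answer: D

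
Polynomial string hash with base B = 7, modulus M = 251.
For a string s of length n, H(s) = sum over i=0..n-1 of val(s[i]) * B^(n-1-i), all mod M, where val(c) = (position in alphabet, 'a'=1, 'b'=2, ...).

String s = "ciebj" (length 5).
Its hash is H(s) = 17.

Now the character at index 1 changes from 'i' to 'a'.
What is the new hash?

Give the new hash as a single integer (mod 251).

val('i') = 9, val('a') = 1
Position k = 1, exponent = n-1-k = 3
B^3 mod M = 7^3 mod 251 = 92
Delta = (1 - 9) * 92 mod 251 = 17
New hash = (17 + 17) mod 251 = 34

Answer: 34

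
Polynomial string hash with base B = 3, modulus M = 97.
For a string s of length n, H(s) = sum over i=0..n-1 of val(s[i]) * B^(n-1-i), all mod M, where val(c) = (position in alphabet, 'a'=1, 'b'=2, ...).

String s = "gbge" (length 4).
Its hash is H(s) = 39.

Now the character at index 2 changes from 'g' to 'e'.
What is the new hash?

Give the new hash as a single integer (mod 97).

val('g') = 7, val('e') = 5
Position k = 2, exponent = n-1-k = 1
B^1 mod M = 3^1 mod 97 = 3
Delta = (5 - 7) * 3 mod 97 = 91
New hash = (39 + 91) mod 97 = 33

Answer: 33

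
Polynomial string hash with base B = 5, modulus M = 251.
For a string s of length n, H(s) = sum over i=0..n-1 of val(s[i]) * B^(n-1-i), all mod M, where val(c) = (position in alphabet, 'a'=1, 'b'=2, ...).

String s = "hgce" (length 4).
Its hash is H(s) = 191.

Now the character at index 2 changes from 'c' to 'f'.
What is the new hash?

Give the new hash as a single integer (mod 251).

val('c') = 3, val('f') = 6
Position k = 2, exponent = n-1-k = 1
B^1 mod M = 5^1 mod 251 = 5
Delta = (6 - 3) * 5 mod 251 = 15
New hash = (191 + 15) mod 251 = 206

Answer: 206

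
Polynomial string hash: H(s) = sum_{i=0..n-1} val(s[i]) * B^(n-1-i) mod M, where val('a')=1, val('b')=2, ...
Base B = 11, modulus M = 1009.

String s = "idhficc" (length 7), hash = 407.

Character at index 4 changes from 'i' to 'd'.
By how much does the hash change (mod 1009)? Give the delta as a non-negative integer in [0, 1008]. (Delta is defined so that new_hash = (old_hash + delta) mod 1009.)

Answer: 404

Derivation:
Delta formula: (val(new) - val(old)) * B^(n-1-k) mod M
  val('d') - val('i') = 4 - 9 = -5
  B^(n-1-k) = 11^2 mod 1009 = 121
  Delta = -5 * 121 mod 1009 = 404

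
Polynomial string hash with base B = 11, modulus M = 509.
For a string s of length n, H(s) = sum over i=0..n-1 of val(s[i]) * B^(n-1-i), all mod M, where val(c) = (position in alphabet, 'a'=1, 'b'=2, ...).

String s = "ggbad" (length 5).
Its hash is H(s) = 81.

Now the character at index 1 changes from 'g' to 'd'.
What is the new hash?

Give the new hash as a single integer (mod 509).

Answer: 160

Derivation:
val('g') = 7, val('d') = 4
Position k = 1, exponent = n-1-k = 3
B^3 mod M = 11^3 mod 509 = 313
Delta = (4 - 7) * 313 mod 509 = 79
New hash = (81 + 79) mod 509 = 160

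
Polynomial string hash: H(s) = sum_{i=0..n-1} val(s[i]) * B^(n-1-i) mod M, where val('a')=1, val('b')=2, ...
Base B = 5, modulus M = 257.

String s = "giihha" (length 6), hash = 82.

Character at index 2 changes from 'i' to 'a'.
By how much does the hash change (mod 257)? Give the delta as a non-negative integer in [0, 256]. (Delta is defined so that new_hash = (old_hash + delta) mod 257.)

Delta formula: (val(new) - val(old)) * B^(n-1-k) mod M
  val('a') - val('i') = 1 - 9 = -8
  B^(n-1-k) = 5^3 mod 257 = 125
  Delta = -8 * 125 mod 257 = 28

Answer: 28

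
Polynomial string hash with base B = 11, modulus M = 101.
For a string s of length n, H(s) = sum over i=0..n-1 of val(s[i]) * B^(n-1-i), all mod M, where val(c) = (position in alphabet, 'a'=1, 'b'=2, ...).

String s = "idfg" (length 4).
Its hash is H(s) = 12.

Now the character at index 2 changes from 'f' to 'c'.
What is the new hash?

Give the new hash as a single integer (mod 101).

val('f') = 6, val('c') = 3
Position k = 2, exponent = n-1-k = 1
B^1 mod M = 11^1 mod 101 = 11
Delta = (3 - 6) * 11 mod 101 = 68
New hash = (12 + 68) mod 101 = 80

Answer: 80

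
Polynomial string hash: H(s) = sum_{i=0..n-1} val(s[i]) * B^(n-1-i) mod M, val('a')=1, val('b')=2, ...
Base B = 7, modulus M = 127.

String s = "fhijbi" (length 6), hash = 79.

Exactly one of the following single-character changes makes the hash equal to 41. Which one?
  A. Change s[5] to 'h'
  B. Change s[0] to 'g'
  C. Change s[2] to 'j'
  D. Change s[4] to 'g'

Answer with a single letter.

Answer: C

Derivation:
Option A: s[5]='i'->'h', delta=(8-9)*7^0 mod 127 = 126, hash=79+126 mod 127 = 78
Option B: s[0]='f'->'g', delta=(7-6)*7^5 mod 127 = 43, hash=79+43 mod 127 = 122
Option C: s[2]='i'->'j', delta=(10-9)*7^3 mod 127 = 89, hash=79+89 mod 127 = 41 <-- target
Option D: s[4]='b'->'g', delta=(7-2)*7^1 mod 127 = 35, hash=79+35 mod 127 = 114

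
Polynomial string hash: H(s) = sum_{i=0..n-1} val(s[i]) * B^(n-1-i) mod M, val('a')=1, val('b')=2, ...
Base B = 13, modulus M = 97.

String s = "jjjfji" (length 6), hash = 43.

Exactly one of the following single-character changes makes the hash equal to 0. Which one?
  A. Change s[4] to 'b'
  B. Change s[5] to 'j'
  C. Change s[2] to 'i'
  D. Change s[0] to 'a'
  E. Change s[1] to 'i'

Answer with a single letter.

Option A: s[4]='j'->'b', delta=(2-10)*13^1 mod 97 = 90, hash=43+90 mod 97 = 36
Option B: s[5]='i'->'j', delta=(10-9)*13^0 mod 97 = 1, hash=43+1 mod 97 = 44
Option C: s[2]='j'->'i', delta=(9-10)*13^3 mod 97 = 34, hash=43+34 mod 97 = 77
Option D: s[0]='j'->'a', delta=(1-10)*13^5 mod 97 = 13, hash=43+13 mod 97 = 56
Option E: s[1]='j'->'i', delta=(9-10)*13^4 mod 97 = 54, hash=43+54 mod 97 = 0 <-- target

Answer: E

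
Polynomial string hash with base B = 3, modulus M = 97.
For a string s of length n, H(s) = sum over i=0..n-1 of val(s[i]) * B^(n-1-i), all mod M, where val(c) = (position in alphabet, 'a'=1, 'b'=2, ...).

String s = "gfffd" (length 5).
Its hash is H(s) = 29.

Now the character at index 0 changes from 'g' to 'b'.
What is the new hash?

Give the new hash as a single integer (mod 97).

val('g') = 7, val('b') = 2
Position k = 0, exponent = n-1-k = 4
B^4 mod M = 3^4 mod 97 = 81
Delta = (2 - 7) * 81 mod 97 = 80
New hash = (29 + 80) mod 97 = 12

Answer: 12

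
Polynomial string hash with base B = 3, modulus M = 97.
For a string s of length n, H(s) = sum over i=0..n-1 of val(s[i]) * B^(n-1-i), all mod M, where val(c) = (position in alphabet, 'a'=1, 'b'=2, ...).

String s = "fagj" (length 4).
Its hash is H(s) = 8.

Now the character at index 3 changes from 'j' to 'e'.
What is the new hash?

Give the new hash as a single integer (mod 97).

Answer: 3

Derivation:
val('j') = 10, val('e') = 5
Position k = 3, exponent = n-1-k = 0
B^0 mod M = 3^0 mod 97 = 1
Delta = (5 - 10) * 1 mod 97 = 92
New hash = (8 + 92) mod 97 = 3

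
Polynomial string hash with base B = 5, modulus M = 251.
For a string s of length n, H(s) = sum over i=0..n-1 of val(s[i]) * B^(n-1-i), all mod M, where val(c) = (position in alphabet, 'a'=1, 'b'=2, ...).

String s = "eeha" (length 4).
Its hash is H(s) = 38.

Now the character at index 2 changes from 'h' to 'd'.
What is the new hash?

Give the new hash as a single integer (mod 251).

val('h') = 8, val('d') = 4
Position k = 2, exponent = n-1-k = 1
B^1 mod M = 5^1 mod 251 = 5
Delta = (4 - 8) * 5 mod 251 = 231
New hash = (38 + 231) mod 251 = 18

Answer: 18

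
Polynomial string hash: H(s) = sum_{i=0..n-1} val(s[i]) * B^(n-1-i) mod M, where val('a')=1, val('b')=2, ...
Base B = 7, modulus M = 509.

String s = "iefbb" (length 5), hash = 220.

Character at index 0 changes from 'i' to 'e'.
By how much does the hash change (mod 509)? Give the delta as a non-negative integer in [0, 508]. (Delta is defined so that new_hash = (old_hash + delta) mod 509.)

Answer: 67

Derivation:
Delta formula: (val(new) - val(old)) * B^(n-1-k) mod M
  val('e') - val('i') = 5 - 9 = -4
  B^(n-1-k) = 7^4 mod 509 = 365
  Delta = -4 * 365 mod 509 = 67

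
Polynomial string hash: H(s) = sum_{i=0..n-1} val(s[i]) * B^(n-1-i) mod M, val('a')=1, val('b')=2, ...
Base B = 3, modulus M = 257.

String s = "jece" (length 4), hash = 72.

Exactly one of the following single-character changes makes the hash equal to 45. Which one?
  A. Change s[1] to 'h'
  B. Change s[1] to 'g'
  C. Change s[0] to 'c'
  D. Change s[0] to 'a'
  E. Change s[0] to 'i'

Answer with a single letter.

Option A: s[1]='e'->'h', delta=(8-5)*3^2 mod 257 = 27, hash=72+27 mod 257 = 99
Option B: s[1]='e'->'g', delta=(7-5)*3^2 mod 257 = 18, hash=72+18 mod 257 = 90
Option C: s[0]='j'->'c', delta=(3-10)*3^3 mod 257 = 68, hash=72+68 mod 257 = 140
Option D: s[0]='j'->'a', delta=(1-10)*3^3 mod 257 = 14, hash=72+14 mod 257 = 86
Option E: s[0]='j'->'i', delta=(9-10)*3^3 mod 257 = 230, hash=72+230 mod 257 = 45 <-- target

Answer: E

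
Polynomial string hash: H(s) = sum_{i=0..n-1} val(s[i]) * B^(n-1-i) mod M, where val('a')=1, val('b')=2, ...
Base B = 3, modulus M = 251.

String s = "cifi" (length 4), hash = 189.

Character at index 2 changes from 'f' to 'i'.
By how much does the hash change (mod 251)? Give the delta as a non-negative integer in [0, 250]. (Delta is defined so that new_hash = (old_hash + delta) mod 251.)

Answer: 9

Derivation:
Delta formula: (val(new) - val(old)) * B^(n-1-k) mod M
  val('i') - val('f') = 9 - 6 = 3
  B^(n-1-k) = 3^1 mod 251 = 3
  Delta = 3 * 3 mod 251 = 9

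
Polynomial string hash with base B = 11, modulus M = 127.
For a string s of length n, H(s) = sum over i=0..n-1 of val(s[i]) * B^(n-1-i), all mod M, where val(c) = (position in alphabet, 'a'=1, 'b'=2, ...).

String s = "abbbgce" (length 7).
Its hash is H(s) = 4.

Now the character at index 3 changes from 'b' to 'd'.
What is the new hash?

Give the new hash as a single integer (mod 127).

val('b') = 2, val('d') = 4
Position k = 3, exponent = n-1-k = 3
B^3 mod M = 11^3 mod 127 = 61
Delta = (4 - 2) * 61 mod 127 = 122
New hash = (4 + 122) mod 127 = 126

Answer: 126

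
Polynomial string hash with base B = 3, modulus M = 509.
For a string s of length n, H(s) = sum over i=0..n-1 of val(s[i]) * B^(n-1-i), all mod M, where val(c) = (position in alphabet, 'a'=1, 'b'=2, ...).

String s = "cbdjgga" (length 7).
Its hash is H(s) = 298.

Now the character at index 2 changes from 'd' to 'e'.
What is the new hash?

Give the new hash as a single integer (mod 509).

val('d') = 4, val('e') = 5
Position k = 2, exponent = n-1-k = 4
B^4 mod M = 3^4 mod 509 = 81
Delta = (5 - 4) * 81 mod 509 = 81
New hash = (298 + 81) mod 509 = 379

Answer: 379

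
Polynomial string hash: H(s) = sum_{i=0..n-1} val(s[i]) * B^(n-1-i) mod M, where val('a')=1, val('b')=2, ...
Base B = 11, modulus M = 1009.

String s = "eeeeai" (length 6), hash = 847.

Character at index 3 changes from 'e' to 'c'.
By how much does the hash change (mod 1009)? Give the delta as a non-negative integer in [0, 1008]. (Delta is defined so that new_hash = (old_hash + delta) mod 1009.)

Answer: 767

Derivation:
Delta formula: (val(new) - val(old)) * B^(n-1-k) mod M
  val('c') - val('e') = 3 - 5 = -2
  B^(n-1-k) = 11^2 mod 1009 = 121
  Delta = -2 * 121 mod 1009 = 767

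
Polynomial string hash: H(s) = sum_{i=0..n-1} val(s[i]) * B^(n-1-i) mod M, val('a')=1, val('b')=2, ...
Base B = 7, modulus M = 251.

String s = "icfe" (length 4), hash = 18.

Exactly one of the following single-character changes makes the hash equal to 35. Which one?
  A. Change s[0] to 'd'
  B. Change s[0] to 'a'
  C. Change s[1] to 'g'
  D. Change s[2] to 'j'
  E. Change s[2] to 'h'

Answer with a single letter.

Answer: B

Derivation:
Option A: s[0]='i'->'d', delta=(4-9)*7^3 mod 251 = 42, hash=18+42 mod 251 = 60
Option B: s[0]='i'->'a', delta=(1-9)*7^3 mod 251 = 17, hash=18+17 mod 251 = 35 <-- target
Option C: s[1]='c'->'g', delta=(7-3)*7^2 mod 251 = 196, hash=18+196 mod 251 = 214
Option D: s[2]='f'->'j', delta=(10-6)*7^1 mod 251 = 28, hash=18+28 mod 251 = 46
Option E: s[2]='f'->'h', delta=(8-6)*7^1 mod 251 = 14, hash=18+14 mod 251 = 32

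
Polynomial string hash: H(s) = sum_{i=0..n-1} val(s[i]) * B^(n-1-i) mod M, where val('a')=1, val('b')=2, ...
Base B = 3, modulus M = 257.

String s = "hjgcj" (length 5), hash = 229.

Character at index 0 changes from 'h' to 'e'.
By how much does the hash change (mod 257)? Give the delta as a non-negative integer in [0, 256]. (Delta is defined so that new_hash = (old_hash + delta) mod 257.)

Delta formula: (val(new) - val(old)) * B^(n-1-k) mod M
  val('e') - val('h') = 5 - 8 = -3
  B^(n-1-k) = 3^4 mod 257 = 81
  Delta = -3 * 81 mod 257 = 14

Answer: 14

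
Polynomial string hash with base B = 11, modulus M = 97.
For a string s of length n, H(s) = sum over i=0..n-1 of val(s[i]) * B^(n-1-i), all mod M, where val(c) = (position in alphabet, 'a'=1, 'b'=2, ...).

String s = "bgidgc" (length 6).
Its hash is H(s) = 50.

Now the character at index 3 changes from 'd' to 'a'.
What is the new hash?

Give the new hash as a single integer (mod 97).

val('d') = 4, val('a') = 1
Position k = 3, exponent = n-1-k = 2
B^2 mod M = 11^2 mod 97 = 24
Delta = (1 - 4) * 24 mod 97 = 25
New hash = (50 + 25) mod 97 = 75

Answer: 75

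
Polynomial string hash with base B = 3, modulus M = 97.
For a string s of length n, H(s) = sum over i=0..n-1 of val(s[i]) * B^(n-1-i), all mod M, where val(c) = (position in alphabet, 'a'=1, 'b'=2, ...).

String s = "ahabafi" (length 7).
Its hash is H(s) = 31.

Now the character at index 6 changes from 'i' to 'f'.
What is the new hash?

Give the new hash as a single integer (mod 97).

val('i') = 9, val('f') = 6
Position k = 6, exponent = n-1-k = 0
B^0 mod M = 3^0 mod 97 = 1
Delta = (6 - 9) * 1 mod 97 = 94
New hash = (31 + 94) mod 97 = 28

Answer: 28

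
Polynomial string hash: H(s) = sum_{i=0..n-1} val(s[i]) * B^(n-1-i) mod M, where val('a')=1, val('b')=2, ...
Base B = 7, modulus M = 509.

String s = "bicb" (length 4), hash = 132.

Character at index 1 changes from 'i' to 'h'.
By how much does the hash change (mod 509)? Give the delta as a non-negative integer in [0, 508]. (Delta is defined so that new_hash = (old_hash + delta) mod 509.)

Delta formula: (val(new) - val(old)) * B^(n-1-k) mod M
  val('h') - val('i') = 8 - 9 = -1
  B^(n-1-k) = 7^2 mod 509 = 49
  Delta = -1 * 49 mod 509 = 460

Answer: 460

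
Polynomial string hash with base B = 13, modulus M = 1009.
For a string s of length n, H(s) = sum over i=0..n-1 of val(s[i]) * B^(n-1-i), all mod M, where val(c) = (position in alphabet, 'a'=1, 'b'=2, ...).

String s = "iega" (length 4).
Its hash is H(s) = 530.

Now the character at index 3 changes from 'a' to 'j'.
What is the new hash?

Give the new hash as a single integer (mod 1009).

Answer: 539

Derivation:
val('a') = 1, val('j') = 10
Position k = 3, exponent = n-1-k = 0
B^0 mod M = 13^0 mod 1009 = 1
Delta = (10 - 1) * 1 mod 1009 = 9
New hash = (530 + 9) mod 1009 = 539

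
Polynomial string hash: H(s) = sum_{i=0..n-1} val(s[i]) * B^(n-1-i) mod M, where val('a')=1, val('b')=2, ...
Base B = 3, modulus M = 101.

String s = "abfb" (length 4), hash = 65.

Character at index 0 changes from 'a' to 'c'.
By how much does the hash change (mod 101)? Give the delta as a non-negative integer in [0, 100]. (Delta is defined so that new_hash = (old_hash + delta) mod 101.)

Delta formula: (val(new) - val(old)) * B^(n-1-k) mod M
  val('c') - val('a') = 3 - 1 = 2
  B^(n-1-k) = 3^3 mod 101 = 27
  Delta = 2 * 27 mod 101 = 54

Answer: 54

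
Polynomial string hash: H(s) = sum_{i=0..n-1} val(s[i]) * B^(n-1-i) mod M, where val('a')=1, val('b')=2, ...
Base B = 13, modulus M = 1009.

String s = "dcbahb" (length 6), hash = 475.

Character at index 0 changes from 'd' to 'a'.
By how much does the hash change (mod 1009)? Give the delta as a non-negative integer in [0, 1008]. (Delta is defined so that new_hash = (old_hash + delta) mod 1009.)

Delta formula: (val(new) - val(old)) * B^(n-1-k) mod M
  val('a') - val('d') = 1 - 4 = -3
  B^(n-1-k) = 13^5 mod 1009 = 990
  Delta = -3 * 990 mod 1009 = 57

Answer: 57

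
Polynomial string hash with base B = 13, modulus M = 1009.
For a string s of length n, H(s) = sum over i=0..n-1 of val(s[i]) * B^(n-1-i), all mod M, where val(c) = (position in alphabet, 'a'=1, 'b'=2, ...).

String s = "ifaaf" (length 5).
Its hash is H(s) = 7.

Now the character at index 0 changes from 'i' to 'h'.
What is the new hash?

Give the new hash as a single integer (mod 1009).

val('i') = 9, val('h') = 8
Position k = 0, exponent = n-1-k = 4
B^4 mod M = 13^4 mod 1009 = 309
Delta = (8 - 9) * 309 mod 1009 = 700
New hash = (7 + 700) mod 1009 = 707

Answer: 707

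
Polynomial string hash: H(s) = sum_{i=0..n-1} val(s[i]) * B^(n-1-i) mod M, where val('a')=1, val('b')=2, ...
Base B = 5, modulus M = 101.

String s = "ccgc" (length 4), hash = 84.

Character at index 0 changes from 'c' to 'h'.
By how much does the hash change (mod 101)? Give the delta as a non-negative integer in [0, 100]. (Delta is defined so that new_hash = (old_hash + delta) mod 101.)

Delta formula: (val(new) - val(old)) * B^(n-1-k) mod M
  val('h') - val('c') = 8 - 3 = 5
  B^(n-1-k) = 5^3 mod 101 = 24
  Delta = 5 * 24 mod 101 = 19

Answer: 19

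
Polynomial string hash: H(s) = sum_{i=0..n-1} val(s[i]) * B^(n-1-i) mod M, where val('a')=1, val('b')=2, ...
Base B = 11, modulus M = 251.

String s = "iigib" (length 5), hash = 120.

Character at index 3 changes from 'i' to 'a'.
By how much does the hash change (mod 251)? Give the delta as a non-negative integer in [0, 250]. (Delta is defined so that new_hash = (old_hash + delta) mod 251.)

Delta formula: (val(new) - val(old)) * B^(n-1-k) mod M
  val('a') - val('i') = 1 - 9 = -8
  B^(n-1-k) = 11^1 mod 251 = 11
  Delta = -8 * 11 mod 251 = 163

Answer: 163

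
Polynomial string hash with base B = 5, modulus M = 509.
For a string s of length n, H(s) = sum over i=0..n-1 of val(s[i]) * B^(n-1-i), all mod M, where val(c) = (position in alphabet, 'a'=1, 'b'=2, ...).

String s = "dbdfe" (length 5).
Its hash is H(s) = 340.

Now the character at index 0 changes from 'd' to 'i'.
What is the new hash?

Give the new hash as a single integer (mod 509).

Answer: 411

Derivation:
val('d') = 4, val('i') = 9
Position k = 0, exponent = n-1-k = 4
B^4 mod M = 5^4 mod 509 = 116
Delta = (9 - 4) * 116 mod 509 = 71
New hash = (340 + 71) mod 509 = 411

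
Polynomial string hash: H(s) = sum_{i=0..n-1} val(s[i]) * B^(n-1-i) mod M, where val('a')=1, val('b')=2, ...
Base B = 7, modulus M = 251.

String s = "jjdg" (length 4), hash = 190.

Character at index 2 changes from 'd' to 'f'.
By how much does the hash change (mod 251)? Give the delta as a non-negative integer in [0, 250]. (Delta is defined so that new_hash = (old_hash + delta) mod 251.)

Delta formula: (val(new) - val(old)) * B^(n-1-k) mod M
  val('f') - val('d') = 6 - 4 = 2
  B^(n-1-k) = 7^1 mod 251 = 7
  Delta = 2 * 7 mod 251 = 14

Answer: 14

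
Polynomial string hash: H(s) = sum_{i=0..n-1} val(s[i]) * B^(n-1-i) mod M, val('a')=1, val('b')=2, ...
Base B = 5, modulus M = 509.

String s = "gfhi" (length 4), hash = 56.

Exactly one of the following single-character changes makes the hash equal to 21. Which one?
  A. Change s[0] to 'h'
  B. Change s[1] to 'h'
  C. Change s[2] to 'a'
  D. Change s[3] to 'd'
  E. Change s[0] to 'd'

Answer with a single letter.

Answer: C

Derivation:
Option A: s[0]='g'->'h', delta=(8-7)*5^3 mod 509 = 125, hash=56+125 mod 509 = 181
Option B: s[1]='f'->'h', delta=(8-6)*5^2 mod 509 = 50, hash=56+50 mod 509 = 106
Option C: s[2]='h'->'a', delta=(1-8)*5^1 mod 509 = 474, hash=56+474 mod 509 = 21 <-- target
Option D: s[3]='i'->'d', delta=(4-9)*5^0 mod 509 = 504, hash=56+504 mod 509 = 51
Option E: s[0]='g'->'d', delta=(4-7)*5^3 mod 509 = 134, hash=56+134 mod 509 = 190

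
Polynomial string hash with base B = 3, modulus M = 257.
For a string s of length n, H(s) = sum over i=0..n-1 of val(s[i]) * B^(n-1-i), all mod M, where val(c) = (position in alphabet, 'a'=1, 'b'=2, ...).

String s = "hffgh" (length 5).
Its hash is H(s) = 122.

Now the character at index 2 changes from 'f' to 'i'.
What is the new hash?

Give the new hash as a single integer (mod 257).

val('f') = 6, val('i') = 9
Position k = 2, exponent = n-1-k = 2
B^2 mod M = 3^2 mod 257 = 9
Delta = (9 - 6) * 9 mod 257 = 27
New hash = (122 + 27) mod 257 = 149

Answer: 149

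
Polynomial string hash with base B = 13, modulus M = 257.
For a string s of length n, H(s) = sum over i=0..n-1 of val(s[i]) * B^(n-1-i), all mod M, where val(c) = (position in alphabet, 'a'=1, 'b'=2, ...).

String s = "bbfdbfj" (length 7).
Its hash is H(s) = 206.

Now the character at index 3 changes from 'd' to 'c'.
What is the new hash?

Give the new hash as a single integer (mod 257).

val('d') = 4, val('c') = 3
Position k = 3, exponent = n-1-k = 3
B^3 mod M = 13^3 mod 257 = 141
Delta = (3 - 4) * 141 mod 257 = 116
New hash = (206 + 116) mod 257 = 65

Answer: 65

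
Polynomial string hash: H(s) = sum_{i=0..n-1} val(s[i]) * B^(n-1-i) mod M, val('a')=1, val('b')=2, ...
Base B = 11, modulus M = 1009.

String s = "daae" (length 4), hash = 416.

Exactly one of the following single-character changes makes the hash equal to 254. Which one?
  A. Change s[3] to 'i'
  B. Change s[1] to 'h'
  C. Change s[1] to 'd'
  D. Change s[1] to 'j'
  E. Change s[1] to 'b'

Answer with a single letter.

Option A: s[3]='e'->'i', delta=(9-5)*11^0 mod 1009 = 4, hash=416+4 mod 1009 = 420
Option B: s[1]='a'->'h', delta=(8-1)*11^2 mod 1009 = 847, hash=416+847 mod 1009 = 254 <-- target
Option C: s[1]='a'->'d', delta=(4-1)*11^2 mod 1009 = 363, hash=416+363 mod 1009 = 779
Option D: s[1]='a'->'j', delta=(10-1)*11^2 mod 1009 = 80, hash=416+80 mod 1009 = 496
Option E: s[1]='a'->'b', delta=(2-1)*11^2 mod 1009 = 121, hash=416+121 mod 1009 = 537

Answer: B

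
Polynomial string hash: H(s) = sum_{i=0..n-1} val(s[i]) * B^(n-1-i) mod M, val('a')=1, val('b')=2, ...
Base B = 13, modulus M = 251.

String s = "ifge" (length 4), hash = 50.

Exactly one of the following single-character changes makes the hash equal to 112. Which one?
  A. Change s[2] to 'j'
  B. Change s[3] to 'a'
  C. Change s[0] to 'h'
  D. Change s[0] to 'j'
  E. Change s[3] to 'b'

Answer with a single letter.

Option A: s[2]='g'->'j', delta=(10-7)*13^1 mod 251 = 39, hash=50+39 mod 251 = 89
Option B: s[3]='e'->'a', delta=(1-5)*13^0 mod 251 = 247, hash=50+247 mod 251 = 46
Option C: s[0]='i'->'h', delta=(8-9)*13^3 mod 251 = 62, hash=50+62 mod 251 = 112 <-- target
Option D: s[0]='i'->'j', delta=(10-9)*13^3 mod 251 = 189, hash=50+189 mod 251 = 239
Option E: s[3]='e'->'b', delta=(2-5)*13^0 mod 251 = 248, hash=50+248 mod 251 = 47

Answer: C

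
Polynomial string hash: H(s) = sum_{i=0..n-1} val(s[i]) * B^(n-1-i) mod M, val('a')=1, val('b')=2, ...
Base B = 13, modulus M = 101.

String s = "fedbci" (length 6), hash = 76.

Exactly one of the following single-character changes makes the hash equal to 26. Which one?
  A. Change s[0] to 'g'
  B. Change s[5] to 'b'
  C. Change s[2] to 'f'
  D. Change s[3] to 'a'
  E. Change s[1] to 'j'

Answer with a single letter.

Answer: C

Derivation:
Option A: s[0]='f'->'g', delta=(7-6)*13^5 mod 101 = 17, hash=76+17 mod 101 = 93
Option B: s[5]='i'->'b', delta=(2-9)*13^0 mod 101 = 94, hash=76+94 mod 101 = 69
Option C: s[2]='d'->'f', delta=(6-4)*13^3 mod 101 = 51, hash=76+51 mod 101 = 26 <-- target
Option D: s[3]='b'->'a', delta=(1-2)*13^2 mod 101 = 33, hash=76+33 mod 101 = 8
Option E: s[1]='e'->'j', delta=(10-5)*13^4 mod 101 = 92, hash=76+92 mod 101 = 67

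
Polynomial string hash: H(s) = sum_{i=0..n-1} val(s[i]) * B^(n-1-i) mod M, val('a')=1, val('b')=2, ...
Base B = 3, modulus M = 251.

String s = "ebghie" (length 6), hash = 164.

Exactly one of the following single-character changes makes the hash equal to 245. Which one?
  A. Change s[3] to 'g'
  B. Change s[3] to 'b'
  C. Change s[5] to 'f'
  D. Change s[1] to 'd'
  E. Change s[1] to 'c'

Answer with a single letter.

Option A: s[3]='h'->'g', delta=(7-8)*3^2 mod 251 = 242, hash=164+242 mod 251 = 155
Option B: s[3]='h'->'b', delta=(2-8)*3^2 mod 251 = 197, hash=164+197 mod 251 = 110
Option C: s[5]='e'->'f', delta=(6-5)*3^0 mod 251 = 1, hash=164+1 mod 251 = 165
Option D: s[1]='b'->'d', delta=(4-2)*3^4 mod 251 = 162, hash=164+162 mod 251 = 75
Option E: s[1]='b'->'c', delta=(3-2)*3^4 mod 251 = 81, hash=164+81 mod 251 = 245 <-- target

Answer: E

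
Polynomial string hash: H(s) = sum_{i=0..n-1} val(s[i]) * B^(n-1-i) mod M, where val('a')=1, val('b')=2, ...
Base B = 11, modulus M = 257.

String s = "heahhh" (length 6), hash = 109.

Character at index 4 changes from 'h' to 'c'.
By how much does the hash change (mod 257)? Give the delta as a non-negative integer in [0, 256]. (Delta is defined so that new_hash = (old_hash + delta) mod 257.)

Delta formula: (val(new) - val(old)) * B^(n-1-k) mod M
  val('c') - val('h') = 3 - 8 = -5
  B^(n-1-k) = 11^1 mod 257 = 11
  Delta = -5 * 11 mod 257 = 202

Answer: 202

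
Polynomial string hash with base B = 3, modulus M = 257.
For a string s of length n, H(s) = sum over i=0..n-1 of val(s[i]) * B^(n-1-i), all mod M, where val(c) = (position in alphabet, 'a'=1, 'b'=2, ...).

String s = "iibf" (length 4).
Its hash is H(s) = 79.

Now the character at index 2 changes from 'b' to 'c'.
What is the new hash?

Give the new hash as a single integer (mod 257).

Answer: 82

Derivation:
val('b') = 2, val('c') = 3
Position k = 2, exponent = n-1-k = 1
B^1 mod M = 3^1 mod 257 = 3
Delta = (3 - 2) * 3 mod 257 = 3
New hash = (79 + 3) mod 257 = 82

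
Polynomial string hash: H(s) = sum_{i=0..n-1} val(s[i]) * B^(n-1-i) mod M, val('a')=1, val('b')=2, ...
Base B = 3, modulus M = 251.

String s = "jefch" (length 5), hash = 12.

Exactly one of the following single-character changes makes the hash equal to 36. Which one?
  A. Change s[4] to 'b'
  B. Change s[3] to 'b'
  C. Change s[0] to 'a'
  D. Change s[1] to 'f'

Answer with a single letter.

Option A: s[4]='h'->'b', delta=(2-8)*3^0 mod 251 = 245, hash=12+245 mod 251 = 6
Option B: s[3]='c'->'b', delta=(2-3)*3^1 mod 251 = 248, hash=12+248 mod 251 = 9
Option C: s[0]='j'->'a', delta=(1-10)*3^4 mod 251 = 24, hash=12+24 mod 251 = 36 <-- target
Option D: s[1]='e'->'f', delta=(6-5)*3^3 mod 251 = 27, hash=12+27 mod 251 = 39

Answer: C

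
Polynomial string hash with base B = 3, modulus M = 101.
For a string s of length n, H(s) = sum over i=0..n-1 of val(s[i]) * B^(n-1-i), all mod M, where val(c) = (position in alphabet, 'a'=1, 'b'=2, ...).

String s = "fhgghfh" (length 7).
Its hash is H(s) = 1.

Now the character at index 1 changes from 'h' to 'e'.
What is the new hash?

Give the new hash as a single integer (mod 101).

Answer: 80

Derivation:
val('h') = 8, val('e') = 5
Position k = 1, exponent = n-1-k = 5
B^5 mod M = 3^5 mod 101 = 41
Delta = (5 - 8) * 41 mod 101 = 79
New hash = (1 + 79) mod 101 = 80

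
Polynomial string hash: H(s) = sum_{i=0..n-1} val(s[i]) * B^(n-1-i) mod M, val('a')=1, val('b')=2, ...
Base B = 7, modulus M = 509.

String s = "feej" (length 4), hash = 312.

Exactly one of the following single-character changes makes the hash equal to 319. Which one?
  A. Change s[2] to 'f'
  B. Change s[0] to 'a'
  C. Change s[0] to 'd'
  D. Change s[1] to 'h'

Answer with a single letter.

Answer: A

Derivation:
Option A: s[2]='e'->'f', delta=(6-5)*7^1 mod 509 = 7, hash=312+7 mod 509 = 319 <-- target
Option B: s[0]='f'->'a', delta=(1-6)*7^3 mod 509 = 321, hash=312+321 mod 509 = 124
Option C: s[0]='f'->'d', delta=(4-6)*7^3 mod 509 = 332, hash=312+332 mod 509 = 135
Option D: s[1]='e'->'h', delta=(8-5)*7^2 mod 509 = 147, hash=312+147 mod 509 = 459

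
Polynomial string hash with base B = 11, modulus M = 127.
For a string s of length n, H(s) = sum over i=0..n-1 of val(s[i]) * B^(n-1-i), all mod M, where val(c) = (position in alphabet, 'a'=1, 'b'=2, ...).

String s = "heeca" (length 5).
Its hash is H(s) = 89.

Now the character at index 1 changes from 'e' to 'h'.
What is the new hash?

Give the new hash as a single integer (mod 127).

val('e') = 5, val('h') = 8
Position k = 1, exponent = n-1-k = 3
B^3 mod M = 11^3 mod 127 = 61
Delta = (8 - 5) * 61 mod 127 = 56
New hash = (89 + 56) mod 127 = 18

Answer: 18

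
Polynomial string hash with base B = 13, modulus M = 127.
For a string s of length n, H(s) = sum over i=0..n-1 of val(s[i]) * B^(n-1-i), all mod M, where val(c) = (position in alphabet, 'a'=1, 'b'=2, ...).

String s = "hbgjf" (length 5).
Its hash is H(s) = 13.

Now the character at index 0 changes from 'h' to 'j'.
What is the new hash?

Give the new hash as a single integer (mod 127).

val('h') = 8, val('j') = 10
Position k = 0, exponent = n-1-k = 4
B^4 mod M = 13^4 mod 127 = 113
Delta = (10 - 8) * 113 mod 127 = 99
New hash = (13 + 99) mod 127 = 112

Answer: 112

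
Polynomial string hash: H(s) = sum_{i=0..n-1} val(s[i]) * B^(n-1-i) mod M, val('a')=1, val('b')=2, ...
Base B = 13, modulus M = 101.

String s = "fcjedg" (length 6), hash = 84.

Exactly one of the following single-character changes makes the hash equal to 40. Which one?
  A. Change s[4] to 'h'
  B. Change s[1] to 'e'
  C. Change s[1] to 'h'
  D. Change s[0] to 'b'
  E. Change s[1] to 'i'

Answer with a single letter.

Answer: B

Derivation:
Option A: s[4]='d'->'h', delta=(8-4)*13^1 mod 101 = 52, hash=84+52 mod 101 = 35
Option B: s[1]='c'->'e', delta=(5-3)*13^4 mod 101 = 57, hash=84+57 mod 101 = 40 <-- target
Option C: s[1]='c'->'h', delta=(8-3)*13^4 mod 101 = 92, hash=84+92 mod 101 = 75
Option D: s[0]='f'->'b', delta=(2-6)*13^5 mod 101 = 33, hash=84+33 mod 101 = 16
Option E: s[1]='c'->'i', delta=(9-3)*13^4 mod 101 = 70, hash=84+70 mod 101 = 53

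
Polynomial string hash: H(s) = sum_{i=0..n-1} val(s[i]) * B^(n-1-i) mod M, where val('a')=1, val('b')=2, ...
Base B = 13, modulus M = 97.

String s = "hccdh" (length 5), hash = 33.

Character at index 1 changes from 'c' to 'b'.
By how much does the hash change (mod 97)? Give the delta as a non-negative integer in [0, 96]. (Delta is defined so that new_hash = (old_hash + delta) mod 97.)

Answer: 34

Derivation:
Delta formula: (val(new) - val(old)) * B^(n-1-k) mod M
  val('b') - val('c') = 2 - 3 = -1
  B^(n-1-k) = 13^3 mod 97 = 63
  Delta = -1 * 63 mod 97 = 34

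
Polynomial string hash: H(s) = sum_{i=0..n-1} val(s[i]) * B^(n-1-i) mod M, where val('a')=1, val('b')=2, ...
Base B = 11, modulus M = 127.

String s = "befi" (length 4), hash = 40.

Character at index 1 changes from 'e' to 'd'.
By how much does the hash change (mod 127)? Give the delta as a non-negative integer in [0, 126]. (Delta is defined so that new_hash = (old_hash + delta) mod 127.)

Answer: 6

Derivation:
Delta formula: (val(new) - val(old)) * B^(n-1-k) mod M
  val('d') - val('e') = 4 - 5 = -1
  B^(n-1-k) = 11^2 mod 127 = 121
  Delta = -1 * 121 mod 127 = 6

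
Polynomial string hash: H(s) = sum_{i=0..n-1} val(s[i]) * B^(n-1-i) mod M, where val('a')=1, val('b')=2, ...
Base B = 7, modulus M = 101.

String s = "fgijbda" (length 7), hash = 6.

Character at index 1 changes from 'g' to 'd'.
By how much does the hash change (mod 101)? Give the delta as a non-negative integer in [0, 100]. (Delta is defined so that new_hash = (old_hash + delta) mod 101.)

Answer: 79

Derivation:
Delta formula: (val(new) - val(old)) * B^(n-1-k) mod M
  val('d') - val('g') = 4 - 7 = -3
  B^(n-1-k) = 7^5 mod 101 = 41
  Delta = -3 * 41 mod 101 = 79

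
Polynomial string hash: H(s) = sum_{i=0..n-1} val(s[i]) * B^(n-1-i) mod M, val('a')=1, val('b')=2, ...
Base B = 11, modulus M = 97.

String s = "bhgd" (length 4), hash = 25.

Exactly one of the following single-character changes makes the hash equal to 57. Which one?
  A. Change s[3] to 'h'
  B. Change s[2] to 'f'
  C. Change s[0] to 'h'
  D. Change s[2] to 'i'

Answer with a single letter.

Answer: C

Derivation:
Option A: s[3]='d'->'h', delta=(8-4)*11^0 mod 97 = 4, hash=25+4 mod 97 = 29
Option B: s[2]='g'->'f', delta=(6-7)*11^1 mod 97 = 86, hash=25+86 mod 97 = 14
Option C: s[0]='b'->'h', delta=(8-2)*11^3 mod 97 = 32, hash=25+32 mod 97 = 57 <-- target
Option D: s[2]='g'->'i', delta=(9-7)*11^1 mod 97 = 22, hash=25+22 mod 97 = 47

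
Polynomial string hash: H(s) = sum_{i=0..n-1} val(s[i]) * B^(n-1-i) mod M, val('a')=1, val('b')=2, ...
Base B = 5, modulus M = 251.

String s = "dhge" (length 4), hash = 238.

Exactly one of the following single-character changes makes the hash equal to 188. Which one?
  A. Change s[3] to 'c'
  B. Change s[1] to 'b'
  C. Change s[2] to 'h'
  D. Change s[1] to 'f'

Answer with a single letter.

Option A: s[3]='e'->'c', delta=(3-5)*5^0 mod 251 = 249, hash=238+249 mod 251 = 236
Option B: s[1]='h'->'b', delta=(2-8)*5^2 mod 251 = 101, hash=238+101 mod 251 = 88
Option C: s[2]='g'->'h', delta=(8-7)*5^1 mod 251 = 5, hash=238+5 mod 251 = 243
Option D: s[1]='h'->'f', delta=(6-8)*5^2 mod 251 = 201, hash=238+201 mod 251 = 188 <-- target

Answer: D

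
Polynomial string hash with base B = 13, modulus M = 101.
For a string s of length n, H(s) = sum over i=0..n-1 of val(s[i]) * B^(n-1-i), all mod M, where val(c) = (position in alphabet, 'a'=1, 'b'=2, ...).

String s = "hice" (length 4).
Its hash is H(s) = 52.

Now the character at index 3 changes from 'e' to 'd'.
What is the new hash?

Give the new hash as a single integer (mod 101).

Answer: 51

Derivation:
val('e') = 5, val('d') = 4
Position k = 3, exponent = n-1-k = 0
B^0 mod M = 13^0 mod 101 = 1
Delta = (4 - 5) * 1 mod 101 = 100
New hash = (52 + 100) mod 101 = 51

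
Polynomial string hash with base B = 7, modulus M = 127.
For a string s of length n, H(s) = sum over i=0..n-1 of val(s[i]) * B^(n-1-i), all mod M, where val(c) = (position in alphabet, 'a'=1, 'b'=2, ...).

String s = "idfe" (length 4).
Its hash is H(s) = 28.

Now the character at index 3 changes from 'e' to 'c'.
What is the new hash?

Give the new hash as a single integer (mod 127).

val('e') = 5, val('c') = 3
Position k = 3, exponent = n-1-k = 0
B^0 mod M = 7^0 mod 127 = 1
Delta = (3 - 5) * 1 mod 127 = 125
New hash = (28 + 125) mod 127 = 26

Answer: 26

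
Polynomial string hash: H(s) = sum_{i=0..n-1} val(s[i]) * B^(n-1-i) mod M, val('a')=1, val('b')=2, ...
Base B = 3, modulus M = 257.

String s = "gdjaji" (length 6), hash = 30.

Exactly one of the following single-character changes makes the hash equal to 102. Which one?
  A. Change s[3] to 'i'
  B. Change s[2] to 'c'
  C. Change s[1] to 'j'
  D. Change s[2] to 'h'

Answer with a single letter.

Option A: s[3]='a'->'i', delta=(9-1)*3^2 mod 257 = 72, hash=30+72 mod 257 = 102 <-- target
Option B: s[2]='j'->'c', delta=(3-10)*3^3 mod 257 = 68, hash=30+68 mod 257 = 98
Option C: s[1]='d'->'j', delta=(10-4)*3^4 mod 257 = 229, hash=30+229 mod 257 = 2
Option D: s[2]='j'->'h', delta=(8-10)*3^3 mod 257 = 203, hash=30+203 mod 257 = 233

Answer: A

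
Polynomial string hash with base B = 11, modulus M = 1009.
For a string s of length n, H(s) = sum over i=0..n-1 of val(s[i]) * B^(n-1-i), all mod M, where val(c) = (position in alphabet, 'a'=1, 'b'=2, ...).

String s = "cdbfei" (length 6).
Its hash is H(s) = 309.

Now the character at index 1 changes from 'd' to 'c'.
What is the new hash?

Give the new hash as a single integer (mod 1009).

Answer: 803

Derivation:
val('d') = 4, val('c') = 3
Position k = 1, exponent = n-1-k = 4
B^4 mod M = 11^4 mod 1009 = 515
Delta = (3 - 4) * 515 mod 1009 = 494
New hash = (309 + 494) mod 1009 = 803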